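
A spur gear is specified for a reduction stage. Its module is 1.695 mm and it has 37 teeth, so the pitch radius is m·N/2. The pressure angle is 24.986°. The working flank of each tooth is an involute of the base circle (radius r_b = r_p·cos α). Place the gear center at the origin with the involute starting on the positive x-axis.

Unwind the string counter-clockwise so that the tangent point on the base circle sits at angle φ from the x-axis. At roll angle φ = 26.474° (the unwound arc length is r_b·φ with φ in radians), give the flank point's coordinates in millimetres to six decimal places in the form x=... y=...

x=31.296855 y=0.914820

pitch radius r_p = m·N/2 = 1.695·37/2 = 31.357500
base radius r_b = r_p·cos α = 31.357500·cos 24.986° = 28.422784
roll angle φ = 26.474° = 0.46205847 rad
x = r_b·(cos φ + φ·sin φ) = 28.422784·(0.89513675 + 0.46205847·0.44579166) = 31.296855
y = r_b·(sin φ − φ·cos φ) = 28.422784·(0.44579166 − 0.46205847·0.89513675) = 0.914820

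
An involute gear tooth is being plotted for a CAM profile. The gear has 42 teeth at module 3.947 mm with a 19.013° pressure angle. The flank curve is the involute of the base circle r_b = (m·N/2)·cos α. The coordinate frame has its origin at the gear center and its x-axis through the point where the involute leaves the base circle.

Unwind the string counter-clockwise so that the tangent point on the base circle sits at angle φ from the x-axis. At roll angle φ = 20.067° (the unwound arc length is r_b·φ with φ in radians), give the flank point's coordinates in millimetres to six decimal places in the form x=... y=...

pitch radius r_p = m·N/2 = 3.947·42/2 = 82.887000
base radius r_b = r_p·cos α = 82.887000·cos 19.013° = 78.365073
roll angle φ = 20.067° = 0.35023522 rad
x = r_b·(cos φ + φ·sin φ) = 78.365073·(0.93929203 + 0.35023522·0.34311876) = 83.024998
y = r_b·(sin φ − φ·cos φ) = 78.365073·(0.34311876 − 0.35023522·0.93929203) = 1.108521

x=83.024998 y=1.108521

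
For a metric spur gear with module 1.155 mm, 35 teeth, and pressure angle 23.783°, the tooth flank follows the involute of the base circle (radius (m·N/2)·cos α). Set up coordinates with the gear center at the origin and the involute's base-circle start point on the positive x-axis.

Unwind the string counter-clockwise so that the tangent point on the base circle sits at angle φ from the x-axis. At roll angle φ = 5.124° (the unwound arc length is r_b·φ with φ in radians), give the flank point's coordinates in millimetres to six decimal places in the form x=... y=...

x=18.569858 y=0.004406

pitch radius r_p = m·N/2 = 1.155·35/2 = 20.212500
base radius r_b = r_p·cos α = 20.212500·cos 23.783° = 18.496042
roll angle φ = 5.124° = 0.08943067 rad
x = r_b·(cos φ + φ·sin φ) = 18.496042·(0.99600374 + 0.08943067·0.08931151) = 18.569858
y = r_b·(sin φ − φ·cos φ) = 18.496042·(0.08931151 − 0.08943067·0.99600374) = 0.004406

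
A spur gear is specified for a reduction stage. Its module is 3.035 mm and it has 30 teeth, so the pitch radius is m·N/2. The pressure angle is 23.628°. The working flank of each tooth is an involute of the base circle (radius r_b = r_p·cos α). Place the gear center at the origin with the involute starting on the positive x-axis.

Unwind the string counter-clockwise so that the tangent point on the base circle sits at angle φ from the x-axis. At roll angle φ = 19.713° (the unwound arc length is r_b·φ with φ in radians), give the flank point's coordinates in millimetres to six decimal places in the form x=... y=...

pitch radius r_p = m·N/2 = 3.035·30/2 = 45.525000
base radius r_b = r_p·cos α = 45.525000·cos 23.628° = 41.708501
roll angle φ = 19.713° = 0.34405676 rad
x = r_b·(cos φ + φ·sin φ) = 41.708501·(0.94139404 + 0.34405676·0.33730886) = 44.104548
y = r_b·(sin φ − φ·cos φ) = 41.708501·(0.33730886 − 0.34405676·0.94139404) = 0.559556

x=44.104548 y=0.559556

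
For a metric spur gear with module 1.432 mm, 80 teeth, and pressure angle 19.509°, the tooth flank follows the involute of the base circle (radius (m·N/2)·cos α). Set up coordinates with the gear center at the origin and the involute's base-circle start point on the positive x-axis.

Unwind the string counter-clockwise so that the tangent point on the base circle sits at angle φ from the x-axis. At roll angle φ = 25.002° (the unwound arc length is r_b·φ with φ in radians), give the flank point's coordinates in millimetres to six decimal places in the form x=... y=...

x=58.889804 y=1.467129

pitch radius r_p = m·N/2 = 1.432·80/2 = 57.280000
base radius r_b = r_p·cos α = 57.280000·cos 19.509° = 53.991501
roll angle φ = 25.002° = 0.43636722 rad
x = r_b·(cos φ + φ·sin φ) = 53.991501·(0.90629303 + 0.43636722·0.42264990) = 58.889804
y = r_b·(sin φ − φ·cos φ) = 53.991501·(0.42264990 − 0.43636722·0.90629303) = 1.467129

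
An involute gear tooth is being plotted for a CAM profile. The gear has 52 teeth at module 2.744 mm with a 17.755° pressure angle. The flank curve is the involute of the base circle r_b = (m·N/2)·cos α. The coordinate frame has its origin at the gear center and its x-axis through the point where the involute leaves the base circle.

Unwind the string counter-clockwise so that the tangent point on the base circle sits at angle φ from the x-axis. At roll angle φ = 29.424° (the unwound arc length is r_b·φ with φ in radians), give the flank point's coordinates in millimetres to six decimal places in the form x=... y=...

pitch radius r_p = m·N/2 = 2.744·52/2 = 71.344000
base radius r_b = r_p·cos α = 71.344000·cos 17.755° = 67.945828
roll angle φ = 29.424° = 0.51354568 rad
x = r_b·(cos φ + φ·sin φ) = 67.945828·(0.87100811 + 0.51354568·0.49126864) = 76.323344
y = r_b·(sin φ − φ·cos φ) = 67.945828·(0.49126864 − 0.51354568·0.87100811) = 2.987319

x=76.323344 y=2.987319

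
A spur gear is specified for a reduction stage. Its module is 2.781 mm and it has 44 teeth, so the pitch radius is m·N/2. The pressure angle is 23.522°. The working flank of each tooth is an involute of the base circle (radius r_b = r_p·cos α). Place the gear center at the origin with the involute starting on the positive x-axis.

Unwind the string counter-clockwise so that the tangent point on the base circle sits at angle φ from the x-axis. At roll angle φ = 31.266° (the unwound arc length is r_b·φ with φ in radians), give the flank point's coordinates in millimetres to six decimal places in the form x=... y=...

pitch radius r_p = m·N/2 = 2.781·44/2 = 61.182000
base radius r_b = r_p·cos α = 61.182000·cos 23.522° = 56.098198
roll angle φ = 31.266° = 0.54569464 rad
x = r_b·(cos φ + φ·sin φ) = 56.098198·(0.85476697 + 0.54569464·0.51901197) = 63.839133
y = r_b·(sin φ − φ·cos φ) = 56.098198·(0.51901197 − 0.54569464·0.85476697) = 2.949094

x=63.839133 y=2.949094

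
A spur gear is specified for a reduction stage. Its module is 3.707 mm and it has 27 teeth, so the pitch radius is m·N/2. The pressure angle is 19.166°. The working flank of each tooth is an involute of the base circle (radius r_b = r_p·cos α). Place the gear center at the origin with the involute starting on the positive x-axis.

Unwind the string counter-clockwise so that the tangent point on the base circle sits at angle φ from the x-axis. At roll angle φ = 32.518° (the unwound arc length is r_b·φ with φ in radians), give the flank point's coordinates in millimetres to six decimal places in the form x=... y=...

pitch radius r_p = m·N/2 = 3.707·27/2 = 50.044500
base radius r_b = r_p·cos α = 50.044500·cos 19.166° = 47.270601
roll angle φ = 32.518° = 0.56754617 rad
x = r_b·(cos φ + φ·sin φ) = 47.270601·(0.84322261 + 0.56754617·0.53756454) = 54.281555
y = r_b·(sin φ − φ·cos φ) = 47.270601·(0.53756454 − 0.56754617·0.84322261) = 2.788813

x=54.281555 y=2.788813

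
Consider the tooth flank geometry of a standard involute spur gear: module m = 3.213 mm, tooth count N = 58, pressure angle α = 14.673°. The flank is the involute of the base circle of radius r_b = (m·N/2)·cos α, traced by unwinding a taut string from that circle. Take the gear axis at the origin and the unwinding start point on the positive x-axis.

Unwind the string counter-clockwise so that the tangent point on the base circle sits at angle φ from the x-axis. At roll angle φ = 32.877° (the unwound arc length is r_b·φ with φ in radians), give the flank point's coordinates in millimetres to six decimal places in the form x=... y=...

pitch radius r_p = m·N/2 = 3.213·58/2 = 93.177000
base radius r_b = r_p·cos α = 93.177000·cos 14.673° = 90.138240
roll angle φ = 32.877° = 0.57381190 rad
x = r_b·(cos φ + φ·sin φ) = 90.138240·(0.83983784 + 0.57381190·0.54283736) = 103.778353
y = r_b·(sin φ − φ·cos φ) = 90.138240·(0.54283736 − 0.57381190·0.83983784) = 5.491980

x=103.778353 y=5.491980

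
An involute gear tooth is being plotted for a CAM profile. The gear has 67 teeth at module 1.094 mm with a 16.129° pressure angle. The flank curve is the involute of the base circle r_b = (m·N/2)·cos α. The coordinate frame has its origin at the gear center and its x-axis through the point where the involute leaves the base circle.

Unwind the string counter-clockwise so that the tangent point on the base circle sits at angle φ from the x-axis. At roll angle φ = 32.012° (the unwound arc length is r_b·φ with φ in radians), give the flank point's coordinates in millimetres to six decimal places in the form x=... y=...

pitch radius r_p = m·N/2 = 1.094·67/2 = 36.649000
base radius r_b = r_p·cos α = 36.649000·cos 16.129° = 35.206447
roll angle φ = 32.012° = 0.55871480 rad
x = r_b·(cos φ + φ·sin φ) = 35.206447·(0.84793709 + 0.55871480·0.53009687) = 40.280050
y = r_b·(sin φ − φ·cos φ) = 35.206447·(0.53009687 − 0.55871480·0.84793709) = 1.983597

x=40.280050 y=1.983597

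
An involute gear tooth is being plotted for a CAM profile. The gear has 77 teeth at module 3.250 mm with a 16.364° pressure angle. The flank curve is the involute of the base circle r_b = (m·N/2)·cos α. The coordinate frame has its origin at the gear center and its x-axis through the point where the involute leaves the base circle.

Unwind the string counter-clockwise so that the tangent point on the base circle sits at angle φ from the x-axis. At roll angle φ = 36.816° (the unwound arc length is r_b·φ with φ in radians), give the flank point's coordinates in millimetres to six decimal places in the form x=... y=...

x=142.340781 y=10.185148

pitch radius r_p = m·N/2 = 3.250·77/2 = 125.125000
base radius r_b = r_p·cos α = 125.125000·cos 16.364° = 120.056335
roll angle φ = 36.816° = 0.64256042 rad
x = r_b·(cos φ + φ·sin φ) = 120.056335·(0.80056406 + 0.64256042·0.59924718) = 142.340781
y = r_b·(sin φ − φ·cos φ) = 120.056335·(0.59924718 − 0.64256042·0.80056406) = 10.185148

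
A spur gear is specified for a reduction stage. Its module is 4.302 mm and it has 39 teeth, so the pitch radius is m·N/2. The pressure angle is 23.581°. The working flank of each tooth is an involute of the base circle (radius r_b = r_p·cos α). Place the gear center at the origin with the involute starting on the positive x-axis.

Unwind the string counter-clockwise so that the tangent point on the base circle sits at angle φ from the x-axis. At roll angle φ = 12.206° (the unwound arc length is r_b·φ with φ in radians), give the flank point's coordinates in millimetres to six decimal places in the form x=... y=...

pitch radius r_p = m·N/2 = 4.302·39/2 = 83.889000
base radius r_b = r_p·cos α = 83.889000·cos 23.581° = 76.883886
roll angle φ = 12.206° = 0.21303489 rad
x = r_b·(cos φ + φ·sin φ) = 76.883886·(0.97739376 + 0.21303489·0.21142715) = 78.608785
y = r_b·(sin φ − φ·cos φ) = 76.883886·(0.21142715 − 0.21303489·0.97739376) = 0.246657

x=78.608785 y=0.246657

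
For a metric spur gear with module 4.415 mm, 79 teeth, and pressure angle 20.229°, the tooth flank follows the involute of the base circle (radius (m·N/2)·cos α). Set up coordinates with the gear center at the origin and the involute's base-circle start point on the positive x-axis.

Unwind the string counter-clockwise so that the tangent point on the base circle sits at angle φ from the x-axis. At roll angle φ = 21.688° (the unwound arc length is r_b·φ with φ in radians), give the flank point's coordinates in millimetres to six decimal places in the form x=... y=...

pitch radius r_p = m·N/2 = 4.415·79/2 = 174.392500
base radius r_b = r_p·cos α = 174.392500·cos 20.229° = 163.635645
roll angle φ = 21.688° = 0.37852701 rad
x = r_b·(cos φ + φ·sin φ) = 163.635645·(0.92920999 + 0.37852701·0.36955215) = 174.942125
y = r_b·(sin φ − φ·cos φ) = 163.635645·(0.36955215 − 0.37852701·0.92920999) = 2.916163

x=174.942125 y=2.916163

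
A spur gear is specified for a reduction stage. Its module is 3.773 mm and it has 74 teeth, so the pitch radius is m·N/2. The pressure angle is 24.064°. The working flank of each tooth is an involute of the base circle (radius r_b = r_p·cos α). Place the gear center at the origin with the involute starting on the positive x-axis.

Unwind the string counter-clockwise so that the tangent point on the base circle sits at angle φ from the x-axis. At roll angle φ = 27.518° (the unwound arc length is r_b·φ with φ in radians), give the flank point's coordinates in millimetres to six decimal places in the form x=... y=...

x=141.332838 y=4.599523

pitch radius r_p = m·N/2 = 3.773·74/2 = 139.601000
base radius r_b = r_p·cos α = 139.601000·cos 24.064° = 127.468355
roll angle φ = 27.518° = 0.48027970 rad
x = r_b·(cos φ + φ·sin φ) = 127.468355·(0.88686573 + 0.48027970·0.46202725) = 141.332838
y = r_b·(sin φ − φ·cos φ) = 127.468355·(0.46202725 − 0.48027970·0.88686573) = 4.599523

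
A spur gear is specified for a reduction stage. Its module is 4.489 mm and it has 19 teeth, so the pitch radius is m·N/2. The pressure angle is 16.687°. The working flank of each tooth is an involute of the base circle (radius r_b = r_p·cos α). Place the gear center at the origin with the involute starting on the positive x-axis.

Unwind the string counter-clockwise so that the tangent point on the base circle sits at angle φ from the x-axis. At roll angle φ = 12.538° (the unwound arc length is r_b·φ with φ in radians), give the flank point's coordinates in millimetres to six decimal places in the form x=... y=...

pitch radius r_p = m·N/2 = 4.489·19/2 = 42.645500
base radius r_b = r_p·cos α = 42.645500·cos 16.687° = 40.849599
roll angle φ = 12.538° = 0.21882938 rad
x = r_b·(cos φ + φ·sin φ) = 40.849599·(0.97615224 + 0.21882938·0.21708707) = 41.815989
y = r_b·(sin φ − φ·cos φ) = 40.849599·(0.21708707 − 0.21882938·0.97615224) = 0.142005

x=41.815989 y=0.142005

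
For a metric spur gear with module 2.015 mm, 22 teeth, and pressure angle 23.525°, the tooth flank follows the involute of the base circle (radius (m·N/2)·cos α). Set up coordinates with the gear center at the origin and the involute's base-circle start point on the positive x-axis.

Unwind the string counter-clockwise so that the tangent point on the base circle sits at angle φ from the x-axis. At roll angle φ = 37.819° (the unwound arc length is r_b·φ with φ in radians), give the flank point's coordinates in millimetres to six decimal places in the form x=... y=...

pitch radius r_p = m·N/2 = 2.015·22/2 = 22.165000
base radius r_b = r_p·cos α = 22.165000·cos 23.525° = 20.322778
roll angle φ = 37.819° = 0.66006607 rad
x = r_b·(cos φ + φ·sin φ) = 20.322778·(0.78995172 + 0.66006607·0.61316905) = 24.279294
y = r_b·(sin φ − φ·cos φ) = 20.322778·(0.61316905 − 0.66006607·0.78995172) = 1.864589

x=24.279294 y=1.864589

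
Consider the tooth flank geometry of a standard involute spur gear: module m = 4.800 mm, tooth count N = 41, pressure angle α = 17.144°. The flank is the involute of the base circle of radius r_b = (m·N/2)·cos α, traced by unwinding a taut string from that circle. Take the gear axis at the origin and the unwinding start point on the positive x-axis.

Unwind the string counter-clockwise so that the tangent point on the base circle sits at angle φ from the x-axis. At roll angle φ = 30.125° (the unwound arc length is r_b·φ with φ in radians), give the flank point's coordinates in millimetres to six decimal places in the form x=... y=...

pitch radius r_p = m·N/2 = 4.800·41/2 = 98.400000
base radius r_b = r_p·cos α = 98.400000·cos 17.144° = 94.027786
roll angle φ = 30.125° = 0.52578044 rad
x = r_b·(cos φ + φ·sin φ) = 94.027786·(0.86493251 + 0.52578044·0.50188818) = 106.140022
y = r_b·(sin φ − φ·cos φ) = 94.027786·(0.50188818 − 0.52578044·0.86493251) = 4.430927

x=106.140022 y=4.430927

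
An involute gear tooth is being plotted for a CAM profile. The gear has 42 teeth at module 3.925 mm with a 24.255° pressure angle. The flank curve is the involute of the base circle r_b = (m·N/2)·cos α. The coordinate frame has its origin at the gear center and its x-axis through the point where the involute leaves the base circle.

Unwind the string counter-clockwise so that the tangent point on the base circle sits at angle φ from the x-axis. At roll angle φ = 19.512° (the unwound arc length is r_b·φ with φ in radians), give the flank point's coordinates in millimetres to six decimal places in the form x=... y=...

pitch radius r_p = m·N/2 = 3.925·42/2 = 82.425000
base radius r_b = r_p·cos α = 82.425000·cos 24.255° = 75.149032
roll angle φ = 19.512° = 0.34054864 rad
x = r_b·(cos φ + φ·sin φ) = 75.149032·(0.94257156 + 0.34054864·0.33400428) = 79.381144
y = r_b·(sin φ − φ·cos φ) = 75.149032·(0.33400428 − 0.34054864·0.94257156) = 0.977900

x=79.381144 y=0.977900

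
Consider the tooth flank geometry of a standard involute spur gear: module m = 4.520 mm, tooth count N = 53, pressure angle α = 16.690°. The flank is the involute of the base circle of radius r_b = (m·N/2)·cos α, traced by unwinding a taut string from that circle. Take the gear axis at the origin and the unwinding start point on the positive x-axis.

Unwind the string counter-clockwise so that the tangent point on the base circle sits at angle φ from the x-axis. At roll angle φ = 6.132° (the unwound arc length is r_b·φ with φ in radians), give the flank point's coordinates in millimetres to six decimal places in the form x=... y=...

pitch radius r_p = m·N/2 = 4.520·53/2 = 119.780000
base radius r_b = r_p·cos α = 119.780000·cos 16.690° = 114.733984
roll angle φ = 6.132° = 0.10702359 rad
x = r_b·(cos φ + φ·sin φ) = 114.733984·(0.99427844 + 0.10702359·0.10681940) = 115.389188
y = r_b·(sin φ − φ·cos φ) = 114.733984·(0.10681940 − 0.10702359·0.99427844) = 0.046829

x=115.389188 y=0.046829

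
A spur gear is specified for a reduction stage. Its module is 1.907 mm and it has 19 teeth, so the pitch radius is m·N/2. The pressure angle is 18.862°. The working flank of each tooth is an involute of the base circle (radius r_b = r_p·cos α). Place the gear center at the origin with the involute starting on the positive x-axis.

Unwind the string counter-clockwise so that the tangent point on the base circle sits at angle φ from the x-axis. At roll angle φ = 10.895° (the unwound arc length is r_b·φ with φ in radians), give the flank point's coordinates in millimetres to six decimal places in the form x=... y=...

x=17.450791 y=0.039149

pitch radius r_p = m·N/2 = 1.907·19/2 = 18.116500
base radius r_b = r_p·cos α = 18.116500·cos 18.862° = 17.143644
roll angle φ = 10.895° = 0.19015362 rad
x = r_b·(cos φ + φ·sin φ) = 17.143644·(0.98197521 + 0.19015362·0.18900975) = 17.450791
y = r_b·(sin φ − φ·cos φ) = 17.143644·(0.18900975 − 0.19015362·0.98197521) = 0.039149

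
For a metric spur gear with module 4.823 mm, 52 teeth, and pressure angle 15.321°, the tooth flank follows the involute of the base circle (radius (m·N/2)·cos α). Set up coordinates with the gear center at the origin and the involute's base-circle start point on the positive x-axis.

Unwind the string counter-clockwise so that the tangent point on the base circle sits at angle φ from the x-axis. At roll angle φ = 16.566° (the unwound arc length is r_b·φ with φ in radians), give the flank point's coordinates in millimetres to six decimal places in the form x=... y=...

pitch radius r_p = m·N/2 = 4.823·52/2 = 125.398000
base radius r_b = r_p·cos α = 125.398000·cos 15.321° = 120.941435
roll angle φ = 16.566° = 0.28913124 rad
x = r_b·(cos φ + φ·sin φ) = 120.941435·(0.95849194 + 0.28913124·0.28511964) = 125.891439
y = r_b·(sin φ − φ·cos φ) = 120.941435·(0.28511964 − 0.28913124·0.95849194) = 0.966282

x=125.891439 y=0.966282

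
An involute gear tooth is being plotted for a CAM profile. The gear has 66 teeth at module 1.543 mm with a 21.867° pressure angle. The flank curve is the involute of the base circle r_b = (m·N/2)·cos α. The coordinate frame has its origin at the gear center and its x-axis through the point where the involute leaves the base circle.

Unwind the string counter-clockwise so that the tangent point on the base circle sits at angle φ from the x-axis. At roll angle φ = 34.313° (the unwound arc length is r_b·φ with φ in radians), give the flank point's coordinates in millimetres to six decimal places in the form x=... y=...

pitch radius r_p = m·N/2 = 1.543·66/2 = 50.919000
base radius r_b = r_p·cos α = 50.919000·cos 21.867° = 47.255425
roll angle φ = 34.313° = 0.59887483 rad
x = r_b·(cos φ + φ·sin φ) = 47.255425·(0.82597041 + 0.59887483·0.56371347) = 54.984722
y = r_b·(sin φ − φ·cos φ) = 47.255425·(0.56371347 − 0.59887483·0.82597041) = 3.263487

x=54.984722 y=3.263487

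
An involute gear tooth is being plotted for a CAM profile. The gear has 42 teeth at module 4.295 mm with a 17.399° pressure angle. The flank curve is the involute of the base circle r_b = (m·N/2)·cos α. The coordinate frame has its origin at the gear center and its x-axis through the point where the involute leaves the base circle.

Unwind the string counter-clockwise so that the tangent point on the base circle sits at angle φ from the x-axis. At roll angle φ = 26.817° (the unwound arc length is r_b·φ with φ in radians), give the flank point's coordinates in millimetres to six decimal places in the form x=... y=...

pitch radius r_p = m·N/2 = 4.295·42/2 = 90.195000
base radius r_b = r_p·cos α = 90.195000·cos 17.399° = 86.068177
roll angle φ = 26.817° = 0.46804495 rad
x = r_b·(cos φ + φ·sin φ) = 86.068177·(0.89245200 + 0.46804495·0.45114236) = 94.985434
y = r_b·(sin φ − φ·cos φ) = 86.068177·(0.45114236 − 0.46804495·0.89245200) = 2.877664

x=94.985434 y=2.877664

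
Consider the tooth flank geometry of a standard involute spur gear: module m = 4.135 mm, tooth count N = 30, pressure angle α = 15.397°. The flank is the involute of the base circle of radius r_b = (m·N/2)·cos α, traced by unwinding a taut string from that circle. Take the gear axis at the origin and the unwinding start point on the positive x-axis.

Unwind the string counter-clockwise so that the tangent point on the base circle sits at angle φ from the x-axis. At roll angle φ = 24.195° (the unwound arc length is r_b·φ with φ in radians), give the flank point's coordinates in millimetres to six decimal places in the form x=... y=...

x=64.895273 y=1.474404

pitch radius r_p = m·N/2 = 4.135·30/2 = 62.025000
base radius r_b = r_p·cos α = 62.025000·cos 15.397° = 59.798880
roll angle φ = 24.195° = 0.42228241 rad
x = r_b·(cos φ + φ·sin φ) = 59.798880·(0.91215589 + 0.42228241·0.40984343) = 64.895273
y = r_b·(sin φ − φ·cos φ) = 59.798880·(0.40984343 − 0.42228241·0.91215589) = 1.474404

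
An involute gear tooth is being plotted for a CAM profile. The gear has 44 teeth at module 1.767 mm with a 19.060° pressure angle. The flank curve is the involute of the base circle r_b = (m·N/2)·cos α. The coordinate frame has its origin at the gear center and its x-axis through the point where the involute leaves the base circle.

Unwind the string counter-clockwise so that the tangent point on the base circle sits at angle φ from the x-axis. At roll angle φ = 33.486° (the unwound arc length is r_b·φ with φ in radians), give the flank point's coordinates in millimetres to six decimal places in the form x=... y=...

pitch radius r_p = m·N/2 = 1.767·44/2 = 38.874000
base radius r_b = r_p·cos α = 38.874000·cos 19.060° = 36.742815
roll angle φ = 33.486° = 0.58444095 rad
x = r_b·(cos φ + φ·sin φ) = 36.742815·(0.83402066 + 0.58444095·0.55173321) = 42.492190
y = r_b·(sin φ − φ·cos φ) = 36.742815·(0.55173321 − 0.58444095·0.83402066) = 2.362467

x=42.492190 y=2.362467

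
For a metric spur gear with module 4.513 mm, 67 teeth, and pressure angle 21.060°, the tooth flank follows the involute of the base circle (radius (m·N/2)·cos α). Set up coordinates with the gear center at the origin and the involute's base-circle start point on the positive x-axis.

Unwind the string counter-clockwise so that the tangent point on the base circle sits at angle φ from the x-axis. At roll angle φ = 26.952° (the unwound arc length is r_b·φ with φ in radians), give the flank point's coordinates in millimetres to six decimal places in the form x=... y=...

pitch radius r_p = m·N/2 = 4.513·67/2 = 151.185500
base radius r_b = r_p·cos α = 151.185500·cos 21.060° = 141.087009
roll angle φ = 26.952° = 0.47040114 rad
x = r_b·(cos φ + φ·sin φ) = 141.087009·(0.89138655 + 0.47040114·0.45324389) = 155.843721
y = r_b·(sin φ − φ·cos φ) = 141.087009·(0.45324389 − 0.47040114·0.89138655) = 4.787738

x=155.843721 y=4.787738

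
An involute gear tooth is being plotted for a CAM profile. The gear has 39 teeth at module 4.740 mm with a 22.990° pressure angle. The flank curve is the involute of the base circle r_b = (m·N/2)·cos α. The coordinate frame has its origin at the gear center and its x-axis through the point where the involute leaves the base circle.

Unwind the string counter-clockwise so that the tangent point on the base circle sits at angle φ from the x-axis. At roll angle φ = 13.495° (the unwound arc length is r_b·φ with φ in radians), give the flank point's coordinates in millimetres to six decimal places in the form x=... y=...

x=87.416095 y=0.368544

pitch radius r_p = m·N/2 = 4.740·39/2 = 92.430000
base radius r_b = r_p·cos α = 92.430000·cos 22.990° = 85.088566
roll angle φ = 13.495° = 0.23553218 rad
x = r_b·(cos φ + φ·sin φ) = 85.088566·(0.97239029 + 0.23553218·0.23336051) = 87.416095
y = r_b·(sin φ − φ·cos φ) = 85.088566·(0.23336051 − 0.23553218·0.97239029) = 0.368544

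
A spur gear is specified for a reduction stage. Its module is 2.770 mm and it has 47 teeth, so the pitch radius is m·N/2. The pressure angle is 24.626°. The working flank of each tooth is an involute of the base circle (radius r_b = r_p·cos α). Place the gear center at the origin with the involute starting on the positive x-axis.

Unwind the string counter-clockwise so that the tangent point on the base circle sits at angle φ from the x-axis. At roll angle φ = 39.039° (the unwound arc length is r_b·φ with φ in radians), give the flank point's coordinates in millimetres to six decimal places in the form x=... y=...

pitch radius r_p = m·N/2 = 2.770·47/2 = 65.095000
base radius r_b = r_p·cos α = 65.095000·cos 24.626° = 59.174422
roll angle φ = 39.039° = 0.68135909 rad
x = r_b·(cos φ + φ·sin φ) = 59.174422·(0.77671742 + 0.68135909·0.62984923) = 71.356714
y = r_b·(sin φ − φ·cos φ) = 59.174422·(0.62984923 − 0.68135909·0.77671742) = 5.954471

x=71.356714 y=5.954471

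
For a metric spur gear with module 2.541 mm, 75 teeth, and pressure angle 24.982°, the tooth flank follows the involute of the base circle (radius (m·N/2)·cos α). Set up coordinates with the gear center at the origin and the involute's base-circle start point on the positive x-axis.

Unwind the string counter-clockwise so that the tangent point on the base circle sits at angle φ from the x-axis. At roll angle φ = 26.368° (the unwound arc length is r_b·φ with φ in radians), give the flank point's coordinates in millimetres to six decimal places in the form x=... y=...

x=95.040318 y=2.747209

pitch radius r_p = m·N/2 = 2.541·75/2 = 95.287500
base radius r_b = r_p·cos α = 95.287500·cos 24.982° = 86.372450
roll angle φ = 26.368° = 0.46020842 rad
x = r_b·(cos φ + φ·sin φ) = 86.372450·(0.89595995 + 0.46020842·0.44413485) = 95.040318
y = r_b·(sin φ − φ·cos φ) = 86.372450·(0.44413485 − 0.46020842·0.89595995) = 2.747209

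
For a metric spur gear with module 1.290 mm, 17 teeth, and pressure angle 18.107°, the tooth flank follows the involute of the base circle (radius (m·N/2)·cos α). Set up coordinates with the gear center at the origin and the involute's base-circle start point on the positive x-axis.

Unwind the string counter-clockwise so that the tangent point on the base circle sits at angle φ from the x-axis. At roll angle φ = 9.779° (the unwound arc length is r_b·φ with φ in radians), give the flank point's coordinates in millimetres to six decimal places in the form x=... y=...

pitch radius r_p = m·N/2 = 1.290·17/2 = 10.965000
base radius r_b = r_p·cos α = 10.965000·cos 18.107° = 10.421989
roll angle φ = 9.779° = 0.17067575 rad
x = r_b·(cos φ + φ·sin φ) = 10.421989·(0.98547022 + 0.17067575·0.16984832) = 10.572682
y = r_b·(sin φ − φ·cos φ) = 10.421989·(0.16984832 − 0.17067575·0.98547022) = 0.017222

x=10.572682 y=0.017222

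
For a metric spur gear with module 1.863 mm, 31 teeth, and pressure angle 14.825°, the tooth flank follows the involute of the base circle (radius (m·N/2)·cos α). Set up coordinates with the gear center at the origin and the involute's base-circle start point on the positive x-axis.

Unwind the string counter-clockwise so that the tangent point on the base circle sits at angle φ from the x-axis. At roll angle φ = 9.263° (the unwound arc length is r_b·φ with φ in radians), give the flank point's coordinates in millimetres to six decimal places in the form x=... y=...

x=28.277686 y=0.039217

pitch radius r_p = m·N/2 = 1.863·31/2 = 28.876500
base radius r_b = r_p·cos α = 28.876500·cos 14.825° = 27.915254
roll angle φ = 9.263° = 0.16166985 rad
x = r_b·(cos φ + φ·sin φ) = 27.915254·(0.98695987 + 0.16166985·0.16096650) = 28.277686
y = r_b·(sin φ − φ·cos φ) = 27.915254·(0.16096650 − 0.16166985·0.98695987) = 0.039217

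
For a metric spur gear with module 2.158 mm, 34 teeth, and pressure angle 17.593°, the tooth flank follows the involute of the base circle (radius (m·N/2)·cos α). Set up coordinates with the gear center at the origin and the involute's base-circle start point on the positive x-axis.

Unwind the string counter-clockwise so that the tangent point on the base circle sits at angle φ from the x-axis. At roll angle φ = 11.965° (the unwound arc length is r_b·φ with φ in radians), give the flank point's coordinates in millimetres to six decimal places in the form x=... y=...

x=35.724328 y=0.105694

pitch radius r_p = m·N/2 = 2.158·34/2 = 36.686000
base radius r_b = r_p·cos α = 36.686000·cos 17.593° = 34.970108
roll angle φ = 11.965° = 0.20882865 rad
x = r_b·(cos φ + φ·sin φ) = 34.970108·(0.97827442 + 0.20882865·0.20731414) = 35.724328
y = r_b·(sin φ − φ·cos φ) = 34.970108·(0.20731414 − 0.20882865·0.97827442) = 0.105694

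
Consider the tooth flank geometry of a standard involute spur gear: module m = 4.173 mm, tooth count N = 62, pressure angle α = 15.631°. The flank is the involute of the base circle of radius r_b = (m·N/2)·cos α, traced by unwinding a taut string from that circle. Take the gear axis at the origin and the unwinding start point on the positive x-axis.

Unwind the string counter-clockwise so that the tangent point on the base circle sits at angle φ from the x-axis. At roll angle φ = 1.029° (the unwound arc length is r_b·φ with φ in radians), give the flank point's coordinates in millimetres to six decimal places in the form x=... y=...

pitch radius r_p = m·N/2 = 4.173·62/2 = 129.363000
base radius r_b = r_p·cos α = 129.363000·cos 15.631° = 124.578759
roll angle φ = 1.029° = 0.01795944 rad
x = r_b·(cos φ + φ·sin φ) = 124.578759·(0.99983873 + 0.01795944·0.01795847) = 124.598848
y = r_b·(sin φ − φ·cos φ) = 124.578759·(0.01795847 − 0.01795944·0.99983873) = 0.000241

x=124.598848 y=0.000241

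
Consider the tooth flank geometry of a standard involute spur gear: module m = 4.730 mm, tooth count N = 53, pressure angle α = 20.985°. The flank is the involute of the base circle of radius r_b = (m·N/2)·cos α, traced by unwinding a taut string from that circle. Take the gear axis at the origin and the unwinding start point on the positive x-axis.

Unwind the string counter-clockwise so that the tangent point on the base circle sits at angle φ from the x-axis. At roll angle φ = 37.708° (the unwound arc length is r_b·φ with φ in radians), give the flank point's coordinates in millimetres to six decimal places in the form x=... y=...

x=139.697376 y=10.645966

pitch radius r_p = m·N/2 = 4.730·53/2 = 125.345000
base radius r_b = r_p·cos α = 125.345000·cos 20.985° = 117.031394
roll angle φ = 37.708° = 0.65812875 rad
x = r_b·(cos φ + φ·sin φ) = 117.031394·(0.79113814 + 0.65812875·0.61163751) = 139.697376
y = r_b·(sin φ − φ·cos φ) = 117.031394·(0.61163751 − 0.65812875·0.79113814) = 10.645966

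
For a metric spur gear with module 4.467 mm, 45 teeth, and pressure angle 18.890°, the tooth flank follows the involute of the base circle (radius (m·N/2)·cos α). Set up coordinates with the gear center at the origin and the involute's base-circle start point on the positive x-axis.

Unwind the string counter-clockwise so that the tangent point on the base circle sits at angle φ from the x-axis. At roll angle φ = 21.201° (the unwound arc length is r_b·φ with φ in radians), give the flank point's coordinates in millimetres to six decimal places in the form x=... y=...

pitch radius r_p = m·N/2 = 4.467·45/2 = 100.507500
base radius r_b = r_p·cos α = 100.507500·cos 18.890° = 95.094355
roll angle φ = 21.201° = 0.37002725 rad
x = r_b·(cos φ + φ·sin φ) = 95.094355·(0.93231749 + 0.37002725·0.36164084) = 101.383368
y = r_b·(sin φ − φ·cos φ) = 95.094355·(0.36164084 − 0.37002725·0.93231749) = 1.584078

x=101.383368 y=1.584078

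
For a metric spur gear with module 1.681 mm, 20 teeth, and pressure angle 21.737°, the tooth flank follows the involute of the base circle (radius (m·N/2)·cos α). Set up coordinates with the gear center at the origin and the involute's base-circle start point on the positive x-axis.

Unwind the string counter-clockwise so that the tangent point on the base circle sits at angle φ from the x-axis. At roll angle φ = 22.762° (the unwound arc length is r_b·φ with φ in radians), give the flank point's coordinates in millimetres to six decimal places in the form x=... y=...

x=16.798703 y=0.321223

pitch radius r_p = m·N/2 = 1.681·20/2 = 16.810000
base radius r_b = r_p·cos α = 16.810000·cos 21.737° = 15.614702
roll angle φ = 22.762° = 0.39727184 rad
x = r_b·(cos φ + φ·sin φ) = 15.614702·(0.92211996 + 0.39727184·0.38690410) = 16.798703
y = r_b·(sin φ − φ·cos φ) = 15.614702·(0.38690410 − 0.39727184·0.92211996) = 0.321223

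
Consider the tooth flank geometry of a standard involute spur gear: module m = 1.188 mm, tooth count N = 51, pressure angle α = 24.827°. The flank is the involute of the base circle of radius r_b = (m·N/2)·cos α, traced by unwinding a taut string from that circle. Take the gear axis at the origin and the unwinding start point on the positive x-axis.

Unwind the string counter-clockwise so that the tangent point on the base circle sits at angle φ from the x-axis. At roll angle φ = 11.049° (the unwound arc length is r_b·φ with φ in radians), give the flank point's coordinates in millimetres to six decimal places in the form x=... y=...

pitch radius r_p = m·N/2 = 1.188·51/2 = 30.294000
base radius r_b = r_p·cos α = 30.294000·cos 24.827° = 27.494220
roll angle φ = 11.049° = 0.19284143 rad
x = r_b·(cos φ + φ·sin φ) = 27.494220·(0.98146364 + 0.19284143·0.19164842) = 28.000702
y = r_b·(sin φ − φ·cos φ) = 27.494220·(0.19164842 − 0.19284143·0.98146364) = 0.065479

x=28.000702 y=0.065479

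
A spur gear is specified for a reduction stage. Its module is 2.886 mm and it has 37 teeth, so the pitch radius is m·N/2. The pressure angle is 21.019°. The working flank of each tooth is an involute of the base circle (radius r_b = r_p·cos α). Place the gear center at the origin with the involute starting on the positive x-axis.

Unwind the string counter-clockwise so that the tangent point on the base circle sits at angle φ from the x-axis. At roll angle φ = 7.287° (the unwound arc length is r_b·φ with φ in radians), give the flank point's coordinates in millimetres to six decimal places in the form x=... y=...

pitch radius r_p = m·N/2 = 2.886·37/2 = 53.391000
base radius r_b = r_p·cos α = 53.391000·cos 21.019° = 49.838445
roll angle φ = 7.287° = 0.12718214 rad
x = r_b·(cos φ + φ·sin φ) = 49.838445·(0.99192325 + 0.12718214·0.12683955) = 50.239892
y = r_b·(sin φ − φ·cos φ) = 49.838445·(0.12683955 − 0.12718214·0.99192325) = 0.034121

x=50.239892 y=0.034121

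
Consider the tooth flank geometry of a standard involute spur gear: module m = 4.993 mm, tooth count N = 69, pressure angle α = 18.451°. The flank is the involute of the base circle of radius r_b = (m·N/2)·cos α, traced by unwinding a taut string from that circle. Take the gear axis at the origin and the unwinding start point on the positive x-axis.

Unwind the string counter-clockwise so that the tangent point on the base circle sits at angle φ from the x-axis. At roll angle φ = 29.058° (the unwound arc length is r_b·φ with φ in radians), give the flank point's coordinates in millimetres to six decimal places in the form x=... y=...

pitch radius r_p = m·N/2 = 4.993·69/2 = 172.258500
base radius r_b = r_p·cos α = 172.258500·cos 18.451° = 163.403495
roll angle φ = 29.058° = 0.50715777 rad
x = r_b·(cos φ + φ·sin φ) = 163.403495·(0.87412849 + 0.50715777·0.48569474) = 183.085831
y = r_b·(sin φ − φ·cos φ) = 163.403495·(0.48569474 − 0.50715777·0.87412849) = 6.924008

x=183.085831 y=6.924008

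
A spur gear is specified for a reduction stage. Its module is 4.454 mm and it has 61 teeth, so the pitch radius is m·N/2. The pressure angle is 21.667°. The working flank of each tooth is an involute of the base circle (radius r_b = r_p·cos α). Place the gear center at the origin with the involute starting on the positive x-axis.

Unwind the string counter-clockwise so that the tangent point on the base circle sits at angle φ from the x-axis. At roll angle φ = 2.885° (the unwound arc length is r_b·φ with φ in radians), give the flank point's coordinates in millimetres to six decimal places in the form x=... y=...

x=126.408725 y=0.005371

pitch radius r_p = m·N/2 = 4.454·61/2 = 135.847000
base radius r_b = r_p·cos α = 135.847000·cos 21.667° = 126.248781
roll angle φ = 2.885° = 0.05035275 rad
x = r_b·(cos φ + φ·sin φ) = 126.248781·(0.99873257 + 0.05035275·0.05033147) = 126.408725
y = r_b·(sin φ − φ·cos φ) = 126.248781·(0.05033147 − 0.05035275·0.99873257) = 0.005371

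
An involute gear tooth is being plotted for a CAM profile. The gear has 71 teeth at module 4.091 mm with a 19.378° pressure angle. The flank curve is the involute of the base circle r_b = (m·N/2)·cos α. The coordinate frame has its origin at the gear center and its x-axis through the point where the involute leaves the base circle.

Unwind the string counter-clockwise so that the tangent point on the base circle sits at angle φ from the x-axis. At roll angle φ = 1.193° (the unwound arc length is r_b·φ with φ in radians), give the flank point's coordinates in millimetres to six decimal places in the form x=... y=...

pitch radius r_p = m·N/2 = 4.091·71/2 = 145.230500
base radius r_b = r_p·cos α = 145.230500·cos 19.378° = 137.003211
roll angle φ = 1.193° = 0.02082178 rad
x = r_b·(cos φ + φ·sin φ) = 137.003211·(0.99978323 + 0.02082178·0.02082027) = 137.032906
y = r_b·(sin φ − φ·cos φ) = 137.003211·(0.02082027 − 0.02082178·0.99978323) = 0.000412

x=137.032906 y=0.000412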